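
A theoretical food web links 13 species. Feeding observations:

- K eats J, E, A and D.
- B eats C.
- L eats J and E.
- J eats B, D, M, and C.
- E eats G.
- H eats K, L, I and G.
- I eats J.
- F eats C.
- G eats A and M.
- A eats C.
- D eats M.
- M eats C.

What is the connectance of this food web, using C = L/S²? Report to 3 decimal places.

C = 0.136

The web has S = 13 species and L = 23 feeding links.
C = L / S² = 23 / 169 = 0.1361 ≈ 0.136.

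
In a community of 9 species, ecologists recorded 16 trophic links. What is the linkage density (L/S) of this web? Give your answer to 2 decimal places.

L/S = 1.78

There are L = 16 links among S = 9 species.
L/S = 16/9 = 1.7778 ≈ 1.78.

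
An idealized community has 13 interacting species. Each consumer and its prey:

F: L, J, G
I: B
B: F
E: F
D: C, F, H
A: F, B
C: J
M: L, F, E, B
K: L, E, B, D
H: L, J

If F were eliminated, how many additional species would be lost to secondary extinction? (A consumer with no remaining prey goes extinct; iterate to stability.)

Remove F.
Round 1: E (all prey gone), B (all prey gone) → extinct.
Round 2: I (all prey gone), A (all prey gone) → extinct.
No further losses. Total secondary extinctions: 4.

4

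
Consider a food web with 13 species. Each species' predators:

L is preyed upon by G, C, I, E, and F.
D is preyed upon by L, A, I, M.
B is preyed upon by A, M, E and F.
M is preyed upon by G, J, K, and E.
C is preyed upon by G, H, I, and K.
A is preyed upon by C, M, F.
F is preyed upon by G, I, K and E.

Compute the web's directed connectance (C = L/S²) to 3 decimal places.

The web has S = 13 species and L = 28 feeding links.
C = L / S² = 28 / 169 = 0.1657 ≈ 0.166.

C = 0.166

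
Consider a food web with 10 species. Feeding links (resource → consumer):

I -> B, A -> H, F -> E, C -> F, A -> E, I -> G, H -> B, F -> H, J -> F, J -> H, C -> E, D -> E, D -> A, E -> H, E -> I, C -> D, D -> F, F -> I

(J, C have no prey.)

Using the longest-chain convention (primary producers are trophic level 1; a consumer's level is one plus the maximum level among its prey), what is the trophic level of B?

C is a producer → level 1.
D eats C → level 2.
F eats D (level 2); other prey at levels: J 1, C 1 → level 3.
E eats F (level 3); other prey at levels: C 1, D 2, A 3 → level 4.
I eats E (level 4); other prey at levels: F 3 → level 5.
B eats I (level 5); other prey at levels: H 5 → level 6.

Trophic level 6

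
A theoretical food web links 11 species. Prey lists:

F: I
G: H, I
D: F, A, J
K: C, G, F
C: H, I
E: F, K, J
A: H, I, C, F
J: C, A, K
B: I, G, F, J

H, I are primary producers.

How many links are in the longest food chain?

One longest chain: H → C → A → J → D.
It has 5 species and 4 links.

4 links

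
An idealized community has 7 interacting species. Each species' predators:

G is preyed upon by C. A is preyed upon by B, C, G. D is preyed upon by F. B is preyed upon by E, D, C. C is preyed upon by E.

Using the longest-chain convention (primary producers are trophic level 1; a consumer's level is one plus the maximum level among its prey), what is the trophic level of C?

Trophic level 3

A is a producer → level 1.
B eats A → level 2.
C eats B (level 2); other prey at levels: A 1, G 2 → level 3.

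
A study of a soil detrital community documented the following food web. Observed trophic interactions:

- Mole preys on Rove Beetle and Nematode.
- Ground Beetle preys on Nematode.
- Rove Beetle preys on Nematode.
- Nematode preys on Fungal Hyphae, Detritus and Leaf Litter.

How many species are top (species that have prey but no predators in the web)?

Top species (has prey, but nothing eats it): Ground Beetle, Mole.
Count: 2.

2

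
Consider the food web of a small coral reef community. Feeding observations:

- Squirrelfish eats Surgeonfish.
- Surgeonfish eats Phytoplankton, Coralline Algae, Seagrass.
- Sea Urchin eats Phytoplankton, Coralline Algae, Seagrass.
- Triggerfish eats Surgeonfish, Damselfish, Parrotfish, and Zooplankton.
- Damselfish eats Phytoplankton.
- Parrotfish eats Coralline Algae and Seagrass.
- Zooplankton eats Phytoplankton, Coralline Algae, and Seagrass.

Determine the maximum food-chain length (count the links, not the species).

2 links

One longest chain: Coralline Algae → Surgeonfish → Triggerfish.
It has 3 species and 2 links.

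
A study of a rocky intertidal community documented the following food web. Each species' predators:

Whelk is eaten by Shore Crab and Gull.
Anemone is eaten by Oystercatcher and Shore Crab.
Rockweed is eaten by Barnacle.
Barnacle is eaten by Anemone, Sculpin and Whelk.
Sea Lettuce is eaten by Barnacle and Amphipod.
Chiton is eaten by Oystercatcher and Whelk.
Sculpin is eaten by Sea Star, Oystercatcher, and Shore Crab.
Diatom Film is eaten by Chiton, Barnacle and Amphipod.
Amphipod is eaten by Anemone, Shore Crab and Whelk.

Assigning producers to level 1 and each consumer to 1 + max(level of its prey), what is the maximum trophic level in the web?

4

Producers (level 1): Rockweed, Sea Lettuce, Diatom Film.
Rockweed → Barnacle → Sculpin → Oystercatcher gives Oystercatcher level 4.
No species has a prey at level 4, so no species reaches level 5.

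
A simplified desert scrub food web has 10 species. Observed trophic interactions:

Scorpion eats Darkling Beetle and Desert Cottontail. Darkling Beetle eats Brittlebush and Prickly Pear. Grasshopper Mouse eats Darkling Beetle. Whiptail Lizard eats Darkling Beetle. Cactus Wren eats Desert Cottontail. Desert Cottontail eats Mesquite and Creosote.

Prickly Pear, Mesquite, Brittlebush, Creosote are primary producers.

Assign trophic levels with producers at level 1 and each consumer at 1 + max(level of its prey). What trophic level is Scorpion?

Trophic level 3

Mesquite is a producer → level 1.
Desert Cottontail eats Mesquite (level 1); other prey at levels: Creosote 1 → level 2.
Scorpion eats Desert Cottontail (level 2); other prey at levels: Darkling Beetle 2 → level 3.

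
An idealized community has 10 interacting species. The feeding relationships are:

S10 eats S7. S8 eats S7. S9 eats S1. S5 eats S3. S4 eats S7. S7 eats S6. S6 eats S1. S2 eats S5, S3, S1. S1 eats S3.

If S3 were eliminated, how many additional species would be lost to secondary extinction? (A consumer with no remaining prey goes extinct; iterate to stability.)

Remove S3.
Round 1: S5 (all prey gone), S1 (all prey gone) → extinct.
Round 2: S6 (all prey gone), S9 (all prey gone), S2 (all prey gone) → extinct.
Round 3: S7 (all prey gone) → extinct.
Round 4: S10 (all prey gone), S8 (all prey gone), S4 (all prey gone) → extinct.
No further losses. Total secondary extinctions: 9.

9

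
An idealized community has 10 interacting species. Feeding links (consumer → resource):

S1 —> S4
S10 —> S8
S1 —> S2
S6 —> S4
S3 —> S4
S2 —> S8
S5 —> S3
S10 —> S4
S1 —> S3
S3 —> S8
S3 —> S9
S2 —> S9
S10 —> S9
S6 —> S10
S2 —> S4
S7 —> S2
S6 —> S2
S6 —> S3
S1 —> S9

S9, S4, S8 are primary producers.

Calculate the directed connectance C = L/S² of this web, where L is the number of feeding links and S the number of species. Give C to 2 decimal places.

C = 0.19

The web has S = 10 species and L = 19 feeding links.
C = L / S² = 19 / 100 = 0.1900 ≈ 0.19.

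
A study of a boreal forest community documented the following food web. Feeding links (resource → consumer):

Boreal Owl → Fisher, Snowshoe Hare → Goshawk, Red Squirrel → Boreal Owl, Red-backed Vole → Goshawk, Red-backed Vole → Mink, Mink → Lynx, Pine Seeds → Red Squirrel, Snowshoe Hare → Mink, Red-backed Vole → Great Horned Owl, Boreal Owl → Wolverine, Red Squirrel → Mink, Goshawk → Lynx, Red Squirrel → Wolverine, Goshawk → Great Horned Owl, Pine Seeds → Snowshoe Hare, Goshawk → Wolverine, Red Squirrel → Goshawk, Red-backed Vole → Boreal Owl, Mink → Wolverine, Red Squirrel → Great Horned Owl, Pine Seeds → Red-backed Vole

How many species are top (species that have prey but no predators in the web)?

4

Top species (has prey, but nothing eats it): Fisher, Wolverine, Great Horned Owl, Lynx.
Count: 4.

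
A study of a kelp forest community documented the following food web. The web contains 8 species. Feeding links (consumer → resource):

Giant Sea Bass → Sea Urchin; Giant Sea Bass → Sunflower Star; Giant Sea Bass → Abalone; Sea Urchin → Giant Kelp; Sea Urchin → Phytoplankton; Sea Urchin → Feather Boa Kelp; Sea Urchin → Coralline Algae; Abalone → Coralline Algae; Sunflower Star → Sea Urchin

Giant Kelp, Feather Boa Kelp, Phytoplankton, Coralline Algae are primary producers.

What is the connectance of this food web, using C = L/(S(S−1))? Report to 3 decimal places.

C = 0.161

The web has S = 8 species and L = 9 feeding links.
C = L / (S(S−1)) = 9 / 56 = 0.1607 ≈ 0.161.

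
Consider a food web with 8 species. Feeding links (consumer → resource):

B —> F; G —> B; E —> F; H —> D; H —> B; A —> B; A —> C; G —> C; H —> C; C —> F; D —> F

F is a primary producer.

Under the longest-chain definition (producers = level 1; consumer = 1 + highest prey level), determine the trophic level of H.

Trophic level 3

F is a producer → level 1.
B eats F → level 2.
H eats B (level 2); other prey at levels: D 2, C 2 → level 3.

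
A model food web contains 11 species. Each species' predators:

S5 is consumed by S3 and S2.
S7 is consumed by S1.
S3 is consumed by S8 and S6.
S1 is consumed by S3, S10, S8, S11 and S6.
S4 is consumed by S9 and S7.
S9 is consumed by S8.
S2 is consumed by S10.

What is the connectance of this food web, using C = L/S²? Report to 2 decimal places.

C = 0.12

The web has S = 11 species and L = 14 feeding links.
C = L / S² = 14 / 121 = 0.1157 ≈ 0.12.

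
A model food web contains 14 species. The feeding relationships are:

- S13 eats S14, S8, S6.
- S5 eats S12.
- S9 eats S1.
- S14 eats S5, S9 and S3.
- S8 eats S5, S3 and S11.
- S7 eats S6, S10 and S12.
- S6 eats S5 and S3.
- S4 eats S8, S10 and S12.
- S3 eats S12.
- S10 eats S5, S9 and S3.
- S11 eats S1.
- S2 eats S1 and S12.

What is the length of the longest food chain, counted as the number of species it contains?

One longest chain: S12 → S5 → S8 → S4.
It has 4 species and 3 links.

4 species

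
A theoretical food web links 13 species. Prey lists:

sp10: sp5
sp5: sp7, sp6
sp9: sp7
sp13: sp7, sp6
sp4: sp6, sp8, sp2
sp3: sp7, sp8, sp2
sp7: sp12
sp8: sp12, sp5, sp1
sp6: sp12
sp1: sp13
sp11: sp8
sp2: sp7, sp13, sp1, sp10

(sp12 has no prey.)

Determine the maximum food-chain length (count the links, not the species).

5 links

One longest chain: sp12 → sp7 → sp13 → sp1 → sp8 → sp3.
It has 6 species and 5 links.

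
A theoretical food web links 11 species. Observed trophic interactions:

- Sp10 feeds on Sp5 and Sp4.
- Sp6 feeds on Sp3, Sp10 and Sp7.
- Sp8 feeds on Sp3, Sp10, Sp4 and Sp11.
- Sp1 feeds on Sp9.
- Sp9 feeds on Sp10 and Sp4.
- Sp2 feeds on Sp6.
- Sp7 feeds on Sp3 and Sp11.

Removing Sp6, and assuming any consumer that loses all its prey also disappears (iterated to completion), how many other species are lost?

1

Remove Sp6.
Round 1: Sp2 (all prey gone) → extinct.
No further losses. Total secondary extinctions: 1.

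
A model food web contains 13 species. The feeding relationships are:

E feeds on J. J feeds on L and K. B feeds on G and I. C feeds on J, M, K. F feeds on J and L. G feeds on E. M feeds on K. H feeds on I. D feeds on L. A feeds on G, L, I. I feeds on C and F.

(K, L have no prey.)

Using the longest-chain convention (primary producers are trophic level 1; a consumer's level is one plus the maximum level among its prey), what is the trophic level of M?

Trophic level 2

K is a producer → level 1.
M eats K → level 2.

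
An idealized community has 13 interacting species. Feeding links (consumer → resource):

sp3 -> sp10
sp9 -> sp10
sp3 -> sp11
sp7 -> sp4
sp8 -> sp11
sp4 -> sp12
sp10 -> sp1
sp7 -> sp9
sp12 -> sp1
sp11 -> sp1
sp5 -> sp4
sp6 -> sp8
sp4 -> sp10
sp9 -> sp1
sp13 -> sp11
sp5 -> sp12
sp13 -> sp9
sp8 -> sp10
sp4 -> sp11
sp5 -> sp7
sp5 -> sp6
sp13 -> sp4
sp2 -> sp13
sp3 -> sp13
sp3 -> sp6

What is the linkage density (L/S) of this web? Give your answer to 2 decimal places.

L/S = 1.92

There are L = 25 links among S = 13 species.
L/S = 25/13 = 1.9231 ≈ 1.92.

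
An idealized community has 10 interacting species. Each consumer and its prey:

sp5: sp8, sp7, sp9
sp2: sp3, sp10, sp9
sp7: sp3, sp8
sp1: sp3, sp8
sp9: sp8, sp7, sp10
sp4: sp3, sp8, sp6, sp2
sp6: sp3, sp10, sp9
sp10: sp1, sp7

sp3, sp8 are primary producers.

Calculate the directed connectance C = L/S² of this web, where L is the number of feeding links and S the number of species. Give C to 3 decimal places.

C = 0.220

The web has S = 10 species and L = 22 feeding links.
C = L / S² = 22 / 100 = 0.2200 ≈ 0.220.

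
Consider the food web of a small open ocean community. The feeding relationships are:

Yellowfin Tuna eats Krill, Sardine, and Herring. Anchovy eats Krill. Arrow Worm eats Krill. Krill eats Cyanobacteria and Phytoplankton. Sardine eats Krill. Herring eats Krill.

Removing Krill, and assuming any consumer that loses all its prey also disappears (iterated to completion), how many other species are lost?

5

Remove Krill.
Round 1: Herring (all prey gone), Arrow Worm (all prey gone), Sardine (all prey gone), Anchovy (all prey gone) → extinct.
Round 2: Yellowfin Tuna (all prey gone) → extinct.
No further losses. Total secondary extinctions: 5.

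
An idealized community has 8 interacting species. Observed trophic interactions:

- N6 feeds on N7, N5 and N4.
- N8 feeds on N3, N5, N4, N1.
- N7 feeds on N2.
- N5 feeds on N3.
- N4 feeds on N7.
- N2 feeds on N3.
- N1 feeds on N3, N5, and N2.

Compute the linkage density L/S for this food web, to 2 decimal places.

L/S = 1.75

There are L = 14 links among S = 8 species.
L/S = 14/8 = 1.7500 ≈ 1.75.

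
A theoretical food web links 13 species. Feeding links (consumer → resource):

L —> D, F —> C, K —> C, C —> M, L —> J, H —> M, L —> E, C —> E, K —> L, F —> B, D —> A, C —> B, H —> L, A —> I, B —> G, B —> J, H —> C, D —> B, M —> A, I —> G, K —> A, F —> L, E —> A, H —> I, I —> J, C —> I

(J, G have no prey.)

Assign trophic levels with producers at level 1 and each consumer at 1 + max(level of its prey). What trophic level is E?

J is a producer → level 1.
I eats J (level 1); other prey at levels: G 1 → level 2.
A eats I → level 3.
E eats A → level 4.

Trophic level 4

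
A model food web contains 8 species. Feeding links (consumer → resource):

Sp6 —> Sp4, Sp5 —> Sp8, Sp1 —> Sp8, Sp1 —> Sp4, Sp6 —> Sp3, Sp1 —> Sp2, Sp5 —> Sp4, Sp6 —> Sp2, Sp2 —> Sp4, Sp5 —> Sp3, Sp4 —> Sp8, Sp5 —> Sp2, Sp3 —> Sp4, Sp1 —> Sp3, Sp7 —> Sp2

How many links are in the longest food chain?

3 links

One longest chain: Sp8 → Sp4 → Sp2 → Sp1.
It has 4 species and 3 links.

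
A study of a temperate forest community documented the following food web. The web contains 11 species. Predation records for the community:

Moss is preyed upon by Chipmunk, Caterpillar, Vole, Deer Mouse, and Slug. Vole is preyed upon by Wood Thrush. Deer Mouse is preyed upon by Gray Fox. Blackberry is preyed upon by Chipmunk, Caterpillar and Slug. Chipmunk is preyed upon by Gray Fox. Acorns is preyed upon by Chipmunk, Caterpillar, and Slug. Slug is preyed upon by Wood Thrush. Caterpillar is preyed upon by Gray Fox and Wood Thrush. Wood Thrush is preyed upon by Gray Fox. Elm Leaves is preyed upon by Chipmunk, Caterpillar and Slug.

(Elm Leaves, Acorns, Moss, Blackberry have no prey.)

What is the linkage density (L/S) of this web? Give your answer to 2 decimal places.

L/S = 1.91

There are L = 21 links among S = 11 species.
L/S = 21/11 = 1.9091 ≈ 1.91.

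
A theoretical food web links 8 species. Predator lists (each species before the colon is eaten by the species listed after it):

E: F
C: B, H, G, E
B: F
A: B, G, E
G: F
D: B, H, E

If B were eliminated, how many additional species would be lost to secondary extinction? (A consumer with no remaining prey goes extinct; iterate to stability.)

0

Remove B.
Every predator of it retains at least one other prey: F still has G, E.
No consumer loses all prey, so no secondary extinctions occur.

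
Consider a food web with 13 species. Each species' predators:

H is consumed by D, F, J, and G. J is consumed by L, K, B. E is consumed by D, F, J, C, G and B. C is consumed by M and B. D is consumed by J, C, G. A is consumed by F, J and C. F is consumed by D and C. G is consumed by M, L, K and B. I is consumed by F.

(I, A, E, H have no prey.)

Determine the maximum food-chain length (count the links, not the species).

4 links

One longest chain: I → F → D → G → K.
It has 5 species and 4 links.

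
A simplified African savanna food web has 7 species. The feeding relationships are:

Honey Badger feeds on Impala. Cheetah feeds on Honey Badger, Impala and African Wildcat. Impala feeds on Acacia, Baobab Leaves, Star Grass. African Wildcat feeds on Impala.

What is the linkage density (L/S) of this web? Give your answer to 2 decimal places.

There are L = 8 links among S = 7 species.
L/S = 8/7 = 1.1429 ≈ 1.14.

L/S = 1.14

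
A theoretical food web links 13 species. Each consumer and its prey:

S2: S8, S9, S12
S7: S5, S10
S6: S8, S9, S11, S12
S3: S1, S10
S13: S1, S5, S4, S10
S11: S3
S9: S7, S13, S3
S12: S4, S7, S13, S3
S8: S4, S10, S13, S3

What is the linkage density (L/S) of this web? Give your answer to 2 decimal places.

There are L = 27 links among S = 13 species.
L/S = 27/13 = 2.0769 ≈ 2.08.

L/S = 2.08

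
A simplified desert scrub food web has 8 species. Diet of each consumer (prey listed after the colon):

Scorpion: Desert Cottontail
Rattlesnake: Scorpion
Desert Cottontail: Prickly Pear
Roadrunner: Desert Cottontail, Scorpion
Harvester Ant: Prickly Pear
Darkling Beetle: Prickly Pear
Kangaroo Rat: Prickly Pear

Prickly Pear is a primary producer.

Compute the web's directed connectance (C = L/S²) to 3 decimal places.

The web has S = 8 species and L = 8 feeding links.
C = L / S² = 8 / 64 = 0.1250 ≈ 0.125.

C = 0.125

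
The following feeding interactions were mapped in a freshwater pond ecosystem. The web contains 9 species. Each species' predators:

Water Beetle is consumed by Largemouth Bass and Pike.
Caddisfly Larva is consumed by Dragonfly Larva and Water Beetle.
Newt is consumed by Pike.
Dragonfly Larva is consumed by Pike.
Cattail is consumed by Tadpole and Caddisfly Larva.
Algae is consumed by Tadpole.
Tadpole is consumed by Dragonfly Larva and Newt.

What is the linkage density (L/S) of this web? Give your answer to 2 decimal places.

L/S = 1.22

There are L = 11 links among S = 9 species.
L/S = 11/9 = 1.2222 ≈ 1.22.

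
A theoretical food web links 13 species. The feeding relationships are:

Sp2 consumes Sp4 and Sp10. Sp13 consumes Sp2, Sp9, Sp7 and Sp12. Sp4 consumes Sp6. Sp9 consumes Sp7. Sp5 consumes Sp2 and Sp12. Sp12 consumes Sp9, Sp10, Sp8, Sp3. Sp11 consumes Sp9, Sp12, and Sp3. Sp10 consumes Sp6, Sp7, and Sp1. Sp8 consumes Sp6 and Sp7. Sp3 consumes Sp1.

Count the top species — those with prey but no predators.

3

Top species (has prey, but nothing eats it): Sp13, Sp5, Sp11.
Count: 3.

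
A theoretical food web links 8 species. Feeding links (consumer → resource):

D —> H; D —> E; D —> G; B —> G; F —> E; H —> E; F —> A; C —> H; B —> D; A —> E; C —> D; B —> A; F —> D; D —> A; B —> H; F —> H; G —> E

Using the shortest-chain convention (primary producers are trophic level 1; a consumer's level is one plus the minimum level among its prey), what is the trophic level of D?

E is a producer → level 1.
D eats E → level 2.

Trophic level 2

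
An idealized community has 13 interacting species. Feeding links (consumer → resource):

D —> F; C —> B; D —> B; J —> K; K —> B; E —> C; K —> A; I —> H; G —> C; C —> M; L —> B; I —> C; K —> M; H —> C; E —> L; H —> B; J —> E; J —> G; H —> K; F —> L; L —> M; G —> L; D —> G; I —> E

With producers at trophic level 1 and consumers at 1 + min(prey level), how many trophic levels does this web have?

Producers (level 1): M, A, B.
Following each consumer down to its lowest-level prey: M → C → E (levels 1 through 3).
All prey of E (C 2, L 2) are at level 2 or above, so E is at level 1 + 2 = 3.
Every consumer has at least one prey at level 2 or below, so none exceeds level 3.

3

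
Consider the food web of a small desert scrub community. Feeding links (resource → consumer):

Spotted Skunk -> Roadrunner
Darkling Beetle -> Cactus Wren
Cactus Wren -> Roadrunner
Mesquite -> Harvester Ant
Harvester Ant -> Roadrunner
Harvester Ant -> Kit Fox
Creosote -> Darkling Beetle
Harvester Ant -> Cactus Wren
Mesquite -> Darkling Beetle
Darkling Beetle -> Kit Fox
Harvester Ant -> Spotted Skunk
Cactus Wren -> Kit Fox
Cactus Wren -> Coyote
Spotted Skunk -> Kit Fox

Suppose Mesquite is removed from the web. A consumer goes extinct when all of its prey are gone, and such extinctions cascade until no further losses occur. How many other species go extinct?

Remove Mesquite.
Round 1: Harvester Ant (all prey gone) → extinct.
Round 2: Spotted Skunk (all prey gone) → extinct.
No further losses. Total secondary extinctions: 2.

2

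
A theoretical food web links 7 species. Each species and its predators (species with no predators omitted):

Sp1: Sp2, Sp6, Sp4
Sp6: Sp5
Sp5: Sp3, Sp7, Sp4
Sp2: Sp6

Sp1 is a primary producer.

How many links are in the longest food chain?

4 links

One longest chain: Sp1 → Sp2 → Sp6 → Sp5 → Sp3.
It has 5 species and 4 links.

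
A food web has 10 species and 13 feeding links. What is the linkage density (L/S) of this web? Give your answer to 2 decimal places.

There are L = 13 links among S = 10 species.
L/S = 13/10 = 1.3000 ≈ 1.30.

L/S = 1.30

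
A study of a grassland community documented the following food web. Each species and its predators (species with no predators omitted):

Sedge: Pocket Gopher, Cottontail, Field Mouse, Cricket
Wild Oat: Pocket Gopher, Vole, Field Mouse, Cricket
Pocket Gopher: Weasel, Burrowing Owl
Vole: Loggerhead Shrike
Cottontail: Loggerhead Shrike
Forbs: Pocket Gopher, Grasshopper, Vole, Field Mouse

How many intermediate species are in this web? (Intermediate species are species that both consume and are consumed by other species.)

3

Intermediate species (has both prey and predators): Pocket Gopher, Cottontail, Vole.
Count: 3.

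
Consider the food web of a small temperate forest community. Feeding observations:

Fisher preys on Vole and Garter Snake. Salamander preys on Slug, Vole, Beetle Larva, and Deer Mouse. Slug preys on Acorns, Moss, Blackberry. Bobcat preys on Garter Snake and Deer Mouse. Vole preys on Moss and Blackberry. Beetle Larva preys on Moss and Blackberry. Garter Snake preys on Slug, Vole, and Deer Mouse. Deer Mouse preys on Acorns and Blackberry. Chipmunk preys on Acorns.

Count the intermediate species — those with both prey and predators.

Intermediate species (has both prey and predators): Deer Mouse, Slug, Vole, Beetle Larva, Garter Snake.
Count: 5.

5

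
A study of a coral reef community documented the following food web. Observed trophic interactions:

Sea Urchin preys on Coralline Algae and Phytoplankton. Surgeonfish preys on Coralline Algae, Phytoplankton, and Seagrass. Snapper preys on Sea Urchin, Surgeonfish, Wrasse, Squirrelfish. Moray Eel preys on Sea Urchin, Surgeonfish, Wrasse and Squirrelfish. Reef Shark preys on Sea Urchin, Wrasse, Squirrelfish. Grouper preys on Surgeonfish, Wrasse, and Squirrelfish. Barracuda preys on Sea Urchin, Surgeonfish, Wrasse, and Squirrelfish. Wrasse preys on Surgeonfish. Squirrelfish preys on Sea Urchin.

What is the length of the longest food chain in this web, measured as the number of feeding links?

One longest chain: Seagrass → Surgeonfish → Wrasse → Grouper.
It has 4 species and 3 links.

3 links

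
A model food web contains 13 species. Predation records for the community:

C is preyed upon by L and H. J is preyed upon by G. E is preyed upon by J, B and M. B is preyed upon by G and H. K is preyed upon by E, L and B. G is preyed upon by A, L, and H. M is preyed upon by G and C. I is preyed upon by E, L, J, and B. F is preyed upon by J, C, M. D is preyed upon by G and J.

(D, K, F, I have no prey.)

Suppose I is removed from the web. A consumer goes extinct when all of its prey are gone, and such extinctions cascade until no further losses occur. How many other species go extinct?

Remove I.
Every predator of it retains at least one other prey: E still has K; B still has K, E; J still has D, F, E; L still has K, G, C.
No consumer loses all prey, so no secondary extinctions occur.

0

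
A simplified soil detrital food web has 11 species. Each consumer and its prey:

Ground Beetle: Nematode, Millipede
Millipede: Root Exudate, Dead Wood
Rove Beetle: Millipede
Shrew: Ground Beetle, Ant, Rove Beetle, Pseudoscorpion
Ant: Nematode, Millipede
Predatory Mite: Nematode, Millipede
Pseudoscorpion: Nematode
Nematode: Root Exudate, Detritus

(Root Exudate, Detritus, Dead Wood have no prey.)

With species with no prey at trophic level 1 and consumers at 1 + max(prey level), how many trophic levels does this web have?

Basal resources (level 1): Root Exudate, Detritus, Dead Wood.
Root Exudate → Millipede → Rove Beetle → Shrew gives Shrew level 4.
No species has a prey at level 4, so no species reaches level 5.

4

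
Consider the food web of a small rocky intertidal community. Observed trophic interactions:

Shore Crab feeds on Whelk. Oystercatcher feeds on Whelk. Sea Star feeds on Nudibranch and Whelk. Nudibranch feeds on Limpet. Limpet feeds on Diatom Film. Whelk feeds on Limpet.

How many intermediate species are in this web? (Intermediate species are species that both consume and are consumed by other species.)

3

Intermediate species (has both prey and predators): Limpet, Nudibranch, Whelk.
Count: 3.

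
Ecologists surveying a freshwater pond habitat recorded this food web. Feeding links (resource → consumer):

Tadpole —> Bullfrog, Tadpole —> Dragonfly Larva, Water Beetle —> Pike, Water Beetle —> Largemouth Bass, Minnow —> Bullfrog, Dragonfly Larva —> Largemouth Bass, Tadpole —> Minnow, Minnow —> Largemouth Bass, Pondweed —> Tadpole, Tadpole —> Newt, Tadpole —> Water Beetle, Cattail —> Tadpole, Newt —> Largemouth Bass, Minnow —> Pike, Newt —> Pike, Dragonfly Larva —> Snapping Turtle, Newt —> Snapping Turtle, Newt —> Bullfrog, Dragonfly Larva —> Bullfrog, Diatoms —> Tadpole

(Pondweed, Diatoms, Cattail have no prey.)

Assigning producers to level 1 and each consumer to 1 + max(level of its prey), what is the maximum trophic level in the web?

Producers (level 1): Pondweed, Diatoms, Cattail.
Pondweed → Tadpole → Newt → Snapping Turtle gives Snapping Turtle level 4.
No species has a prey at level 4, so no species reaches level 5.

4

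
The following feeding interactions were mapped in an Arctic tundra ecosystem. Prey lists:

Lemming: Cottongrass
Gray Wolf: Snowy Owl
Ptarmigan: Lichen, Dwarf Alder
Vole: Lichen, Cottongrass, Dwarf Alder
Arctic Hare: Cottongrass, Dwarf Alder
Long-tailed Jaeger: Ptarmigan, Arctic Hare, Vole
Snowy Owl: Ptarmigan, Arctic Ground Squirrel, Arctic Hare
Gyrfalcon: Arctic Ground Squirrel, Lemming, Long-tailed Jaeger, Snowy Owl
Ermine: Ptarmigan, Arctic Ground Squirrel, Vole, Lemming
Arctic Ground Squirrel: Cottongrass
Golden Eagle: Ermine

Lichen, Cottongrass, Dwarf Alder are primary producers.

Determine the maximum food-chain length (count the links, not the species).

3 links

One longest chain: Lichen → Ptarmigan → Ermine → Golden Eagle.
It has 4 species and 3 links.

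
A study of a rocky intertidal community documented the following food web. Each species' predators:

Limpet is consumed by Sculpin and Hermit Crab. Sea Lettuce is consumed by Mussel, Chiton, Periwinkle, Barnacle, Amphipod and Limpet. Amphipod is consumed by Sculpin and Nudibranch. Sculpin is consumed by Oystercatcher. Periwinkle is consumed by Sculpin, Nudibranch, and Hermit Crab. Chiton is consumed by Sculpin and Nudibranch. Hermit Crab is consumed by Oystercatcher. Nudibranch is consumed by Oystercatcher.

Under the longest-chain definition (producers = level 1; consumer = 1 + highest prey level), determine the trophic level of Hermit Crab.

Sea Lettuce is a producer → level 1.
Periwinkle eats Sea Lettuce → level 2.
Hermit Crab eats Periwinkle (level 2); other prey at levels: Limpet 2 → level 3.

Trophic level 3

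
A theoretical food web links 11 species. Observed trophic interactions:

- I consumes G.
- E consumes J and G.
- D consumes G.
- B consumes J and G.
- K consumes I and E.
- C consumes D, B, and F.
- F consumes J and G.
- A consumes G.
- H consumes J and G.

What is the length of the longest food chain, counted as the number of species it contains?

One longest chain: G → B → C.
It has 3 species and 2 links.

3 species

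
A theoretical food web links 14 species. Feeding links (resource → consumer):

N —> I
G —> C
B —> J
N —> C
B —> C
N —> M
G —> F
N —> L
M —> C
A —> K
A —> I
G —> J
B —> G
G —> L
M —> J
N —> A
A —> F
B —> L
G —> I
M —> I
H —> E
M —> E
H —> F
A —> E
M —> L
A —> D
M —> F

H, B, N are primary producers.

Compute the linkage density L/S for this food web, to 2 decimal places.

L/S = 1.93

There are L = 27 links among S = 14 species.
L/S = 27/14 = 1.9286 ≈ 1.93.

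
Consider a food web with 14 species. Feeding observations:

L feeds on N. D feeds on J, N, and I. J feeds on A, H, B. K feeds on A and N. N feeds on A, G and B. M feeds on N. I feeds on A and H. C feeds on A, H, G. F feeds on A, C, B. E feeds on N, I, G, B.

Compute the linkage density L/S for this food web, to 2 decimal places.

There are L = 25 links among S = 14 species.
L/S = 25/14 = 1.7857 ≈ 1.79.

L/S = 1.79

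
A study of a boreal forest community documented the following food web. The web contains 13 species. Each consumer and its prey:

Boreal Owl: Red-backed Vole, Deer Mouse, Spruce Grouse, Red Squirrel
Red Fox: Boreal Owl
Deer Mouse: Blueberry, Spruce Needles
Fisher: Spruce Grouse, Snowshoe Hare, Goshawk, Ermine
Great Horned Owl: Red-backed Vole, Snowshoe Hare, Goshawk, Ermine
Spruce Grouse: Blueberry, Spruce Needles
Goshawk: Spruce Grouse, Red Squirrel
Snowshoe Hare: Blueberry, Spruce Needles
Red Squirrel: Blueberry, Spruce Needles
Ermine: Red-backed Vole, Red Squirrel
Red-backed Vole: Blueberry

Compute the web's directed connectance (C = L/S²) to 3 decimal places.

The web has S = 13 species and L = 26 feeding links.
C = L / S² = 26 / 169 = 0.1538 ≈ 0.154.

C = 0.154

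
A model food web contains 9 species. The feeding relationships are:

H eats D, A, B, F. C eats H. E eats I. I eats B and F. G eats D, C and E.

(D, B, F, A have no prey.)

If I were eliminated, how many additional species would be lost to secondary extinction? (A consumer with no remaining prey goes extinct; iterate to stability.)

1

Remove I.
Round 1: E (all prey gone) → extinct.
No further losses. Total secondary extinctions: 1.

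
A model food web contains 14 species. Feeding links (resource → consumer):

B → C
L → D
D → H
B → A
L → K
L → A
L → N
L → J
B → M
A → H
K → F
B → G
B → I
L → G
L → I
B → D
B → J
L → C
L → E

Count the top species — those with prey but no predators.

9

Top species (has prey, but nothing eats it): I, N, C, M, J, E, G, F, H.
Count: 9.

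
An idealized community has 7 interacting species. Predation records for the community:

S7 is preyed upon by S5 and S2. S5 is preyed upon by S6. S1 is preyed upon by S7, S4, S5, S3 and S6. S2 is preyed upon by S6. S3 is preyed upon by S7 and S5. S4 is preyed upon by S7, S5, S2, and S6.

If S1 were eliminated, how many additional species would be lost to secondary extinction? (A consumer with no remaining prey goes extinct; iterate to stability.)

6

Remove S1.
Round 1: S3 (all prey gone), S4 (all prey gone) → extinct.
Round 2: S7 (all prey gone) → extinct.
Round 3: S2 (all prey gone), S5 (all prey gone) → extinct.
Round 4: S6 (all prey gone) → extinct.
No further losses. Total secondary extinctions: 6.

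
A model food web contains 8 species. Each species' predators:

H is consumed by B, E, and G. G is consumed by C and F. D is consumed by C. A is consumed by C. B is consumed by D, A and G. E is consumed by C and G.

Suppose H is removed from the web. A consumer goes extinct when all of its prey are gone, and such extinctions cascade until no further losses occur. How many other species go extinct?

7

Remove H.
Round 1: E (all prey gone), B (all prey gone) → extinct.
Round 2: A (all prey gone), D (all prey gone), G (all prey gone) → extinct.
Round 3: C (all prey gone), F (all prey gone) → extinct.
No further losses. Total secondary extinctions: 7.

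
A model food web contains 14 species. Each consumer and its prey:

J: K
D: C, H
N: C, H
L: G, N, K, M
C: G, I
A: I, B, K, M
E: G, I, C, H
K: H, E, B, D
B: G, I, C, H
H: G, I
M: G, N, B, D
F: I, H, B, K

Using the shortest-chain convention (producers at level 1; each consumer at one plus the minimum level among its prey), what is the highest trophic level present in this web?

Producers (level 1): G, I.
Following each consumer down to its lowest-level prey: G → H → K → J (levels 1 through 4).
All prey of J (K 3) are at level 3 or above, so J is at level 1 + 3 = 4.
Every consumer has at least one prey at level 3 or below, so none exceeds level 4.

4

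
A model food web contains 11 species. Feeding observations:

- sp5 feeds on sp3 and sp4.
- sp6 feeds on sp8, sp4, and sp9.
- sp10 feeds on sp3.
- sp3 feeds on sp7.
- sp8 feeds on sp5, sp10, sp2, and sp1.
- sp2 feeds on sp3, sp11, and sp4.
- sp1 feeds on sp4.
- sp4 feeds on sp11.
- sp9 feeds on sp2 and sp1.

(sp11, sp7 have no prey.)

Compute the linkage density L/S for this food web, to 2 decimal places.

L/S = 1.64

There are L = 18 links among S = 11 species.
L/S = 18/11 = 1.6364 ≈ 1.64.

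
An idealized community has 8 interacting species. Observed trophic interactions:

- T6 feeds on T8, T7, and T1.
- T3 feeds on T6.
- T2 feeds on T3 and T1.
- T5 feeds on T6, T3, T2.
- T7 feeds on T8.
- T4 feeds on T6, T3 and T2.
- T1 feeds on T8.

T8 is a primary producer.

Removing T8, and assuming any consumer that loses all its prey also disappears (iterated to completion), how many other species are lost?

7

Remove T8.
Round 1: T1 (all prey gone), T7 (all prey gone) → extinct.
Round 2: T6 (all prey gone) → extinct.
Round 3: T3 (all prey gone) → extinct.
Round 4: T2 (all prey gone) → extinct.
Round 5: T4 (all prey gone), T5 (all prey gone) → extinct.
No further losses. Total secondary extinctions: 7.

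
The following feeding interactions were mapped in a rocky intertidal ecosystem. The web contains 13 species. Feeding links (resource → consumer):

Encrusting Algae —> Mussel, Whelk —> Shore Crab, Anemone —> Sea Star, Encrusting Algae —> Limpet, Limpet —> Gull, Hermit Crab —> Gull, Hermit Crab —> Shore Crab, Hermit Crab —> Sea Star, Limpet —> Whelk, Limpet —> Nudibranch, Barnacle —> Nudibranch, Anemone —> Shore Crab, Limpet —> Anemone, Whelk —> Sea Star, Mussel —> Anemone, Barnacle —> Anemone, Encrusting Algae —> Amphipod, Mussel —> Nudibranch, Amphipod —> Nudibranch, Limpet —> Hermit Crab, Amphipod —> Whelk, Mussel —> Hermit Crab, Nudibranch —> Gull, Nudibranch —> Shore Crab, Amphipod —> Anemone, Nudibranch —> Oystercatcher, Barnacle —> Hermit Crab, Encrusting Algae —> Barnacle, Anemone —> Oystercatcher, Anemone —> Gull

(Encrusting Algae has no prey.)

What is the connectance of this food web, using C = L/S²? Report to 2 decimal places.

C = 0.18

The web has S = 13 species and L = 30 feeding links.
C = L / S² = 30 / 169 = 0.1775 ≈ 0.18.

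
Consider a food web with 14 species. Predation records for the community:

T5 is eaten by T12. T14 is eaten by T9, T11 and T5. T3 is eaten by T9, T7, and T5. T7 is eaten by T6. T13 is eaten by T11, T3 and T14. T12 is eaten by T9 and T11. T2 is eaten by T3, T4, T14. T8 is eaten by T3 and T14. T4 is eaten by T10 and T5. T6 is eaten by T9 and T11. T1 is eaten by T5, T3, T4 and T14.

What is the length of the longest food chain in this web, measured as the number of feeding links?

4 links

One longest chain: T2 → T4 → T5 → T12 → T11.
It has 5 species and 4 links.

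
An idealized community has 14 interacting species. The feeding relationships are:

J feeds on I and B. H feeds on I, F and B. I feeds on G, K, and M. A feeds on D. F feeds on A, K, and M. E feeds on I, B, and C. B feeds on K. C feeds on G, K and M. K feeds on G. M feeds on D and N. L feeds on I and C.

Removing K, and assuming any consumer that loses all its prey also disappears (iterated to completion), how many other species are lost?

Remove K.
Round 1: B (all prey gone) → extinct.
No further losses. Total secondary extinctions: 1.

1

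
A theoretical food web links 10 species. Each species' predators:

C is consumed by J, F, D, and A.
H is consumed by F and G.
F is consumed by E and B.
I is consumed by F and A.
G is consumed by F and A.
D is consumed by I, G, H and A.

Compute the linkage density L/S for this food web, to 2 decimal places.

L/S = 1.60

There are L = 16 links among S = 10 species.
L/S = 16/10 = 1.6000 ≈ 1.60.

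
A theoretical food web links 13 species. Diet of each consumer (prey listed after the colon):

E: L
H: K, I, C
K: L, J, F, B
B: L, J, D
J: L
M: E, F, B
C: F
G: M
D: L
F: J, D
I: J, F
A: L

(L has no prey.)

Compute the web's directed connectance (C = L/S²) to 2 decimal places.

The web has S = 13 species and L = 23 feeding links.
C = L / S² = 23 / 169 = 0.1361 ≈ 0.14.

C = 0.14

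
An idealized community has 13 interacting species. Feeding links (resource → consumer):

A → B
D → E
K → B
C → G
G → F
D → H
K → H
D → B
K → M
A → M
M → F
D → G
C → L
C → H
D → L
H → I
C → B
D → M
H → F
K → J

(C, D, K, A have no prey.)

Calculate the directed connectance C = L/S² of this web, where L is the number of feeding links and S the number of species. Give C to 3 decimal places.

The web has S = 13 species and L = 20 feeding links.
C = L / S² = 20 / 169 = 0.1183 ≈ 0.118.

C = 0.118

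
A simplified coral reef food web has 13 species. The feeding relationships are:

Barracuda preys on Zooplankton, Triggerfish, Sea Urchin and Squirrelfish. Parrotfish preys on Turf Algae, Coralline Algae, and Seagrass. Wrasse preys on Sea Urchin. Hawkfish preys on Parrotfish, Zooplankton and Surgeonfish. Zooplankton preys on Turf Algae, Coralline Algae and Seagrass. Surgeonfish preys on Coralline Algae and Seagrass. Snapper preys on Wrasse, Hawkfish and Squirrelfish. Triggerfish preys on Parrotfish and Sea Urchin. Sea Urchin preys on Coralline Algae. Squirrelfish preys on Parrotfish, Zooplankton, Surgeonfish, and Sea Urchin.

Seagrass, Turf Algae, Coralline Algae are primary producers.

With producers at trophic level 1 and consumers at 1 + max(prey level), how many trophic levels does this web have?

Producers (level 1): Seagrass, Turf Algae, Coralline Algae.
Seagrass → Surgeonfish → Squirrelfish → Snapper gives Snapper level 4.
No species has a prey at level 4, so no species reaches level 5.

4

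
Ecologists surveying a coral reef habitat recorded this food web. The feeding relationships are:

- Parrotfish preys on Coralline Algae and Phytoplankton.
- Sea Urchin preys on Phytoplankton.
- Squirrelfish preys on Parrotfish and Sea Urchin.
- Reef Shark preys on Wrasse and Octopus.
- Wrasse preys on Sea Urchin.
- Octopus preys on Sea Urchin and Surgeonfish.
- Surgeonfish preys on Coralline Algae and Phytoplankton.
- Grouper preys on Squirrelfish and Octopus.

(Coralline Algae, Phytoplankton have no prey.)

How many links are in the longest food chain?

3 links

One longest chain: Coralline Algae → Surgeonfish → Octopus → Grouper.
It has 4 species and 3 links.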